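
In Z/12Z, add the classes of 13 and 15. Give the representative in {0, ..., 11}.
Reduce the summands first: 13 ≡ 1, 15 ≡ 3 (mod 12), so 13 + 15 ≡ 1 + 3 (mod 12). 1 + 3 = 4; 4 = 0·12 + 4, so (13 + 15) mod 12 = 4.

Final answer: 4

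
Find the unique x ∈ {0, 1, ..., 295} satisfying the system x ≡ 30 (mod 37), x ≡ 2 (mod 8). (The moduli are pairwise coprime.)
x ≡ 178 (mod 296); the representative in [0, 296) is 178

The moduli 37, 8 are pairwise coprime, so by the CRT there is a unique solution mod 37·8 = 296.
Solve by successive substitution. Start with x ≡ 30 (mod 37).
  Combine with x ≡ 2 (mod 8): write x = 30 + 37·t and require 30 + 37·t ≡ 2 (mod 8), i.e. 37·t ≡ 2 − 30 ≡ 4 (mod 8). Since 37^(−1) ≡ 5 (mod 8) (37 ≡ 5 (mod 8)), t ≡ 5·4 ≡ 4 (mod 8). So x ≡ 30 + 37·4 = 178 (mod 296).
Unique solution in [0, 296): x = 178.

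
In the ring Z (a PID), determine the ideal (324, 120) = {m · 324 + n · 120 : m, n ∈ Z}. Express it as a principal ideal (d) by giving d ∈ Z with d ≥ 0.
(324, 120) = (12); d = 12

In the PID Z, (a, b) is generated by gcd(a, b). Compute gcd(324, 120) with the extended Euclidean algorithm, tracking rows (r, s, t) with s·324 + t·120 = r:
  row A: (324, 1, 0)   [1·324 + 0·120 = 324]
  row B: (120, 0, 1)   [0·324 + 1·120 = 120]
  324 = 2·120 + 84   → row C = row A − 2·row B = (84, 1, −2)   [check: 1·324 − 2·120 = 84]
  120 = 1·84 + 36   → row D = row B − 1·row C = (36, −1, 3)   [check: −1·324 + 3·120 = 36]
  84 = 2·36 + 12   → row E = row C − 2·row D = (12, 3, −8)   [check: 3·324 − 8·120 = 12]
  36 = 3·12 + 0   → remainder 0, stop. gcd = 12 (last nonzero row E).
So gcd(324, 120) = 12, with Bézout identity 3·324 − 8·120 = 12. Containment (⊇): the Bézout identity exhibits 12 as an element of (324, 120), giving (12) ⊆ (324, 120). Containment (⊆): since 12 | 324 and 12 | 120 (324 = 12·27, 120 = 12·10), every Z-linear combination of 324 and 120 is divisible by 12, so (324, 120) ⊆ (12). Therefore (324, 120) = (12), d = 12.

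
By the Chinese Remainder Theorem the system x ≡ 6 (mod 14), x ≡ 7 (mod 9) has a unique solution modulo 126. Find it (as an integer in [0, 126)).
x ≡ 34 (mod 126); the representative in [0, 126) is 34

The moduli 14, 9 are pairwise coprime, so by the CRT there is a unique solution mod 14·9 = 126.
Solve by successive substitution. Start with x ≡ 6 (mod 14).
  Combine with x ≡ 7 (mod 9): write x = 6 + 14·t and require 6 + 14·t ≡ 7 (mod 9), i.e. 14·t ≡ 7 − 6 ≡ 1 (mod 9). Since 14^(−1) ≡ 2 (mod 9) (14 ≡ 5 (mod 9)), t ≡ 2·1 ≡ 2 (mod 9). So x ≡ 6 + 14·2 = 34 (mod 126).
Unique solution in [0, 126): x = 34.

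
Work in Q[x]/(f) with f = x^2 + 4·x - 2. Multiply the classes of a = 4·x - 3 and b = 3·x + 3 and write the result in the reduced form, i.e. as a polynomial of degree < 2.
First multiply in Q[x] without reducing: a · b = 12·x^2 + 3·x - 9. Now divide by f(x) = x^2 + 4·x - 2, eliminating the leading term at each step:
  leading term 12·x^2: subtract (12)·f(x) = 12·x^2 + 48·x - 24, leaving 15 - 45·x
The degree is now < 2, so this is the remainder. Hence a · b ≡ 15 - 45·x in Q[x]/(f).

Final answer: a · b ≡ 15 - 45·x (mod f(x))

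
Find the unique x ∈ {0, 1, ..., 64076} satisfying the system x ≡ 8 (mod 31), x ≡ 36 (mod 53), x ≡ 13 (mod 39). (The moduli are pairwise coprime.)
The moduli 31, 53, 39 are pairwise coprime, so by the CRT there is a unique solution mod 31·53·39 = 64077.
Solve by successive substitution. Start with x ≡ 8 (mod 31).
  Combine with x ≡ 36 (mod 53): write x = 8 + 31·t and require 8 + 31·t ≡ 36 (mod 53), i.e. 31·t ≡ 36 − 8 ≡ 28 (mod 53). Since 31^(−1) ≡ 12 (mod 53), t ≡ 12·28 ≡ 18 (mod 53). So x ≡ 8 + 31·18 = 566 (mod 1643).
  Combine with x ≡ 13 (mod 39): write x = 566 + 1643·t and require 566 + 1643·t ≡ 13 (mod 39), i.e. 1643·t ≡ 13 − 566 ≡ 32 (mod 39). Since 1643^(−1) ≡ 8 (mod 39) (1643 ≡ 5 (mod 39)), t ≡ 8·32 ≡ 22 (mod 39). So x ≡ 566 + 1643·22 = 36712 (mod 64077).
Unique solution in [0, 64077): x = 36712.

Final answer: x ≡ 36712 (mod 64077); the representative in [0, 64077) is 36712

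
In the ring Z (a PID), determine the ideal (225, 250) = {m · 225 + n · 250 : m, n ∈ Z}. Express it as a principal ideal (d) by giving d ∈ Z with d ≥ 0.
(225, 250) = (25); d = 25

In the PID Z, (a, b) is generated by gcd(a, b). Compute gcd(250, 225) with the extended Euclidean algorithm, tracking rows (r, s, t) with s·250 + t·225 = r:
  row A: (250, 1, 0)   [1·250 + 0·225 = 250]
  row B: (225, 0, 1)   [0·250 + 1·225 = 225]
  250 = 1·225 + 25   → row C = row A − 1·row B = (25, 1, −1)   [check: 1·250 − 1·225 = 25]
  225 = 9·25 + 0   → remainder 0, stop. gcd = 25 (last nonzero row C).
So gcd(225, 250) = 25, with Bézout identity 1·250 − 1·225 = 25. Containment (⊇): the Bézout identity exhibits 25 as an element of (225, 250), giving (25) ⊆ (225, 250). Containment (⊆): since 25 | 225 and 25 | 250 (225 = 25·9, 250 = 25·10), every Z-linear combination of 225 and 250 is divisible by 25, so (225, 250) ⊆ (25). Therefore (225, 250) = (25), d = 25.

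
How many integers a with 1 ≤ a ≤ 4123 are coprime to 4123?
The number of a ∈ {1, ..., 4123} with gcd(a, 4123) = 1 is by definition Euler's totient φ(4123). φ is multiplicative, with φ(p^e) = p^e − p^(e−1). Factorise 4123 = 7 · 19 · 31. Then
  φ(4123) = (7 − 1) · (19 − 1) · (31 − 1) = 6 · 18 · 30 = 3240.
So there are 3240 such integers.

Final answer: 3240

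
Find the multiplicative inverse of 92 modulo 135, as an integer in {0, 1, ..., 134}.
92^(−1) ≡ 113 (mod 135)

Apply the extended Euclidean algorithm to (135, 92), tracking rows (r, s, t) with s·135 + t·92 = r. Each division r_prev = q·r_cur + r_new produces the new row as (previous row) − q·(current row):
  row A: (135, 1, 0)   [1·135 + 0·92 = 135]
  row B: (92, 0, 1)   [0·135 + 1·92 = 92]
  135 = 1·92 + 43   → row C = row A − 1·row B = (43, 1, −1)   [check: 1·135 − 1·92 = 43]
  92 = 2·43 + 6   → row D = row B − 2·row C = (6, −2, 3)   [check: −2·135 + 3·92 = 6]
  43 = 7·6 + 1   → row E = row C − 7·row D = (1, 15, −22)   [check: 15·135 − 22·92 = 1]
  6 = 6·1 + 0   → remainder 0, stop. gcd = 1 (last nonzero row E).
The gcd is 1, so 92 is invertible mod 135. The last nonzero row gives 15·135 − 22·92 = 1, so t = −22. So 92^(−1) ≡ −22 ≡ 113 (mod 135). Verify: 92 · 113 = 10396 ≡ 1 (mod 135). ✓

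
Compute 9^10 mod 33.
Use repeated squaring. Binary(10) = 1010. Walk through the bits of the exponent 10 left-to-right: at each bit after the leading one, square the running value, then multiply by 9 if the bit is 1 (always reducing mod 33):
  bit 1 = 1 (leading): start with 9.
  bit 2 = 0: square 9^2 = 81 ≡ 15 (mod 33).
  bit 3 = 1: square 15^2 = 225 ≡ 27; bit is 1, so multiply 27·9 = 243 ≡ 12 (mod 33).
  bit 4 = 0: square 12^2 = 144 ≡ 12 (mod 33).
Final value: 9^10 ≡ 12 (mod 33).

Final answer: 12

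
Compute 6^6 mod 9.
0

Use repeated squaring. Binary(6) = 110. Walk through the bits of the exponent 6 left-to-right: at each bit after the leading one, square the running value, then multiply by 6 if the bit is 1 (always reducing mod 9):
  bit 1 = 1 (leading): start with 6.
  bit 2 = 1: square 6^2 = 36 ≡ 0; bit is 1, so multiply 0·6 = 0 (mod 9).
  bit 3 = 0: square 0^2 = 0 (mod 9).
Final value: 6^6 ≡ 0 (mod 9).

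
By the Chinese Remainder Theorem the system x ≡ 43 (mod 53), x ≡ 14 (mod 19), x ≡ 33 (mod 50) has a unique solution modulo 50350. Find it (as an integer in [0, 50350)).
x ≡ 22833 (mod 50350); the representative in [0, 50350) is 22833

The moduli 53, 19, 50 are pairwise coprime, so by the CRT there is a unique solution mod 53·19·50 = 50350.
Solve by successive substitution. Start with x ≡ 43 (mod 53).
  Combine with x ≡ 14 (mod 19): write x = 43 + 53·t and require 43 + 53·t ≡ 14 (mod 19), i.e. 53·t ≡ 14 − 43 ≡ 9 (mod 19). Since 53^(−1) ≡ 14 (mod 19) (53 ≡ 15 (mod 19)), t ≡ 14·9 ≡ 12 (mod 19). So x ≡ 43 + 53·12 = 679 (mod 1007).
  Combine with x ≡ 33 (mod 50): write x = 679 + 1007·t and require 679 + 1007·t ≡ 33 (mod 50), i.e. 1007·t ≡ 33 − 679 ≡ 4 (mod 50). Since 1007^(−1) ≡ 43 (mod 50) (1007 ≡ 7 (mod 50)), t ≡ 43·4 ≡ 22 (mod 50). So x ≡ 679 + 1007·22 = 22833 (mod 50350).
Unique solution in [0, 50350): x = 22833.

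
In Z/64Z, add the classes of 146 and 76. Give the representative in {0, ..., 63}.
Reduce the summands first: 146 ≡ 18, 76 ≡ 12 (mod 64), so 146 + 76 ≡ 18 + 12 (mod 64). 18 + 12 = 30; 30 = 0·64 + 30, so (146 + 76) mod 64 = 30.

Final answer: 30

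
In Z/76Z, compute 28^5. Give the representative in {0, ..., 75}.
16

Use repeated squaring. Binary(5) = 101. Walk through the bits of the exponent 5 left-to-right: at each bit after the leading one, square the running value, then multiply by 28 if the bit is 1 (always reducing mod 76):
  bit 1 = 1 (leading): start with 28.
  bit 2 = 0: square 28^2 = 784 ≡ 24 (mod 76).
  bit 3 = 1: square 24^2 = 576 ≡ 44; bit is 1, so multiply 44·28 = 1232 ≡ 16 (mod 76).
Final value: 28^5 ≡ 16 (mod 76).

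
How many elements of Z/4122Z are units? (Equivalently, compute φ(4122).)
An element a ∈ Z/4122Z is a unit iff gcd(a, 4122) = 1, so the number of units is φ(4122). φ is multiplicative, with φ(p^e) = p^e − p^(e−1). Factorise 4122 = 2 · 3^2 · 229. Then
  φ(4122) = (2 − 1) · (3^2 − 3^1) · (229 − 1) = 1 · 6 · 228 = 1368.

Final answer: Z/4122Z has φ(4122) = 1368 units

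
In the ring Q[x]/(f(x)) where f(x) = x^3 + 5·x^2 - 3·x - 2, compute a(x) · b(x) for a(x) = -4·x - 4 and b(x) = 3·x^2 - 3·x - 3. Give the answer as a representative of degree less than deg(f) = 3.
a · b ≡ 60·x^2 - 12·x - 12 (mod f(x))

First multiply in Q[x] without reducing: a · b = -12·x^3 + 24·x + 12. Now divide by f(x) = x^3 + 5·x^2 - 3·x - 2, eliminating the leading term at each step:
  leading term -12·x^3: subtract (-12)·f(x) = -12·x^3 - 60·x^2 + 36·x + 24, leaving 60·x^2 - 12·x - 12
The degree is now < 3, so this is the remainder. Hence a · b ≡ 60·x^2 - 12·x - 12 in Q[x]/(f).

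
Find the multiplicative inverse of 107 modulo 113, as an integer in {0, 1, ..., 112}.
107^(−1) ≡ 94 (mod 113)

Apply the extended Euclidean algorithm to (113, 107), tracking rows (r, s, t) with s·113 + t·107 = r. Each division r_prev = q·r_cur + r_new produces the new row as (previous row) − q·(current row):
  row A: (113, 1, 0)   [1·113 + 0·107 = 113]
  row B: (107, 0, 1)   [0·113 + 1·107 = 107]
  113 = 1·107 + 6   → row C = row A − 1·row B = (6, 1, −1)   [check: 1·113 − 1·107 = 6]
  107 = 17·6 + 5   → row D = row B − 17·row C = (5, −17, 18)   [check: −17·113 + 18·107 = 5]
  6 = 1·5 + 1   → row E = row C − 1·row D = (1, 18, −19)   [check: 18·113 − 19·107 = 1]
  5 = 5·1 + 0   → remainder 0, stop. gcd = 1 (last nonzero row E).
The gcd is 1, so 107 is invertible mod 113. The last nonzero row gives 18·113 − 19·107 = 1, so t = −19. So 107^(−1) ≡ −19 ≡ 94 (mod 113). Verify: 107 · 94 = 10058 ≡ 1 (mod 113). ✓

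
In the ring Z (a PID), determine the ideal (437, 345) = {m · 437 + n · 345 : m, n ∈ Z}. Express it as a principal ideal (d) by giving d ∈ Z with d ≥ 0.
In the PID Z, (a, b) is generated by gcd(a, b). Compute gcd(437, 345) with the extended Euclidean algorithm, tracking rows (r, s, t) with s·437 + t·345 = r:
  row A: (437, 1, 0)   [1·437 + 0·345 = 437]
  row B: (345, 0, 1)   [0·437 + 1·345 = 345]
  437 = 1·345 + 92   → row C = row A − 1·row B = (92, 1, −1)   [check: 1·437 − 1·345 = 92]
  345 = 3·92 + 69   → row D = row B − 3·row C = (69, −3, 4)   [check: −3·437 + 4·345 = 69]
  92 = 1·69 + 23   → row E = row C − 1·row D = (23, 4, −5)   [check: 4·437 − 5·345 = 23]
  69 = 3·23 + 0   → remainder 0, stop. gcd = 23 (last nonzero row E).
So gcd(437, 345) = 23, with Bézout identity 4·437 − 5·345 = 23. Containment (⊇): the Bézout identity exhibits 23 as an element of (437, 345), giving (23) ⊆ (437, 345). Containment (⊆): since 23 | 437 and 23 | 345 (437 = 23·19, 345 = 23·15), every Z-linear combination of 437 and 345 is divisible by 23, so (437, 345) ⊆ (23). Therefore (437, 345) = (23), d = 23.

Final answer: (437, 345) = (23); d = 23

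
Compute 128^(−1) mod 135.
128^(−1) ≡ 77 (mod 135)

Apply the extended Euclidean algorithm to (135, 128), tracking rows (r, s, t) with s·135 + t·128 = r. Each division r_prev = q·r_cur + r_new produces the new row as (previous row) − q·(current row):
  row A: (135, 1, 0)   [1·135 + 0·128 = 135]
  row B: (128, 0, 1)   [0·135 + 1·128 = 128]
  135 = 1·128 + 7   → row C = row A − 1·row B = (7, 1, −1)   [check: 1·135 − 1·128 = 7]
  128 = 18·7 + 2   → row D = row B − 18·row C = (2, −18, 19)   [check: −18·135 + 19·128 = 2]
  7 = 3·2 + 1   → row E = row C − 3·row D = (1, 55, −58)   [check: 55·135 − 58·128 = 1]
  2 = 2·1 + 0   → remainder 0, stop. gcd = 1 (last nonzero row E).
The gcd is 1, so 128 is invertible mod 135. The last nonzero row gives 55·135 − 58·128 = 1, so t = −58. So 128^(−1) ≡ −58 ≡ 77 (mod 135). Verify: 128 · 77 = 9856 ≡ 1 (mod 135). ✓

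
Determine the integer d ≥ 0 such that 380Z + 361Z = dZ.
(380, 361) = (19); d = 19

In the PID Z, (a, b) is generated by gcd(a, b). Compute gcd(380, 361) with the extended Euclidean algorithm, tracking rows (r, s, t) with s·380 + t·361 = r:
  row A: (380, 1, 0)   [1·380 + 0·361 = 380]
  row B: (361, 0, 1)   [0·380 + 1·361 = 361]
  380 = 1·361 + 19   → row C = row A − 1·row B = (19, 1, −1)   [check: 1·380 − 1·361 = 19]
  361 = 19·19 + 0   → remainder 0, stop. gcd = 19 (last nonzero row C).
So gcd(380, 361) = 19, with Bézout identity 1·380 − 1·361 = 19. Containment (⊇): the Bézout identity exhibits 19 as an element of (380, 361), giving (19) ⊆ (380, 361). Containment (⊆): since 19 | 380 and 19 | 361 (380 = 19·20, 361 = 19·19), every Z-linear combination of 380 and 361 is divisible by 19, so (380, 361) ⊆ (19). Therefore (380, 361) = (19), d = 19.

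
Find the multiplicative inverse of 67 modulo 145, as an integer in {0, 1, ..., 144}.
Apply the extended Euclidean algorithm to (145, 67), tracking rows (r, s, t) with s·145 + t·67 = r. Each division r_prev = q·r_cur + r_new produces the new row as (previous row) − q·(current row):
  row A: (145, 1, 0)   [1·145 + 0·67 = 145]
  row B: (67, 0, 1)   [0·145 + 1·67 = 67]
  145 = 2·67 + 11   → row C = row A − 2·row B = (11, 1, −2)   [check: 1·145 − 2·67 = 11]
  67 = 6·11 + 1   → row D = row B − 6·row C = (1, −6, 13)   [check: −6·145 + 13·67 = 1]
  11 = 11·1 + 0   → remainder 0, stop. gcd = 1 (last nonzero row D).
The gcd is 1, so 67 is invertible mod 145. The last nonzero row gives −6·145 + 13·67 = 1, so t = 13. So 67^(−1) ≡ 13 (mod 145). Verify: 67 · 13 = 871 ≡ 1 (mod 145). ✓

Final answer: 67^(−1) ≡ 13 (mod 145)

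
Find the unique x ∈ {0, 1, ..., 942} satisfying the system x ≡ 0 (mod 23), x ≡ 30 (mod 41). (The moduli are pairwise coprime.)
The moduli 23, 41 are pairwise coprime, so by the CRT there is a unique solution mod 23·41 = 943.
Solve by successive substitution. Start with x ≡ 0 (mod 23).
  Combine with x ≡ 30 (mod 41): write x = 23·t and require 23·t ≡ 30 (mod 41). Since 23^(−1) ≡ 25 (mod 41), t ≡ 25·30 ≡ 12 (mod 41). So x ≡ 23·12 = 276 (mod 943).
Unique solution in [0, 943): x = 276.

Final answer: x ≡ 276 (mod 943); the representative in [0, 943) is 276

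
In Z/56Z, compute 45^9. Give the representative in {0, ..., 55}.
13

Use repeated squaring. Binary(9) = 1001. Walk through the bits of the exponent 9 left-to-right: at each bit after the leading one, square the running value, then multiply by 45 if the bit is 1 (always reducing mod 56):
  bit 1 = 1 (leading): start with 45.
  bit 2 = 0: square 45^2 = 2025 ≡ 9 (mod 56).
  bit 3 = 0: square 9^2 = 81 ≡ 25 (mod 56).
  bit 4 = 1: square 25^2 = 625 ≡ 9; bit is 1, so multiply 9·45 = 405 ≡ 13 (mod 56).
Final value: 45^9 ≡ 13 (mod 56).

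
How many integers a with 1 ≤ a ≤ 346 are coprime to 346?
172

The number of a ∈ {1, ..., 346} with gcd(a, 346) = 1 is by definition Euler's totient φ(346). φ is multiplicative, with φ(p^e) = p^e − p^(e−1). Factorise 346 = 2 · 173. Then
  φ(346) = (2 − 1) · (173 − 1) = 1 · 172 = 172.
So there are 172 such integers.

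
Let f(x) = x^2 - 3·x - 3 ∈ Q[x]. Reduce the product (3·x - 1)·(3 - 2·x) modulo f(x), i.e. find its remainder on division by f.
a · b ≡ -7·x - 21 (mod f(x))

First multiply in Q[x] without reducing: a · b = -6·x^2 + 11·x - 3. Now divide by f(x) = x^2 - 3·x - 3, eliminating the leading term at each step:
  leading term -6·x^2: subtract (-6)·f(x) = -6·x^2 + 18·x + 18, leaving -7·x - 21
The degree is now < 2, so this is the remainder. Hence a · b ≡ -7·x - 21 in Q[x]/(f).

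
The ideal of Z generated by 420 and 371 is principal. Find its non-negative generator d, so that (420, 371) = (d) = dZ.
(420, 371) = (7); d = 7

In the PID Z, (a, b) is generated by gcd(a, b). Compute gcd(420, 371) with the extended Euclidean algorithm, tracking rows (r, s, t) with s·420 + t·371 = r:
  row A: (420, 1, 0)   [1·420 + 0·371 = 420]
  row B: (371, 0, 1)   [0·420 + 1·371 = 371]
  420 = 1·371 + 49   → row C = row A − 1·row B = (49, 1, −1)   [check: 1·420 − 1·371 = 49]
  371 = 7·49 + 28   → row D = row B − 7·row C = (28, −7, 8)   [check: −7·420 + 8·371 = 28]
  49 = 1·28 + 21   → row E = row C − 1·row D = (21, 8, −9)   [check: 8·420 − 9·371 = 21]
  28 = 1·21 + 7   → row F = row D − 1·row E = (7, −15, 17)   [check: −15·420 + 17·371 = 7]
  21 = 3·7 + 0   → remainder 0, stop. gcd = 7 (last nonzero row F).
So gcd(420, 371) = 7, with Bézout identity −15·420 + 17·371 = 7. Containment (⊇): the Bézout identity exhibits 7 as an element of (420, 371), giving (7) ⊆ (420, 371). Containment (⊆): since 7 | 420 and 7 | 371 (420 = 7·60, 371 = 7·53), every Z-linear combination of 420 and 371 is divisible by 7, so (420, 371) ⊆ (7). Therefore (420, 371) = (7), d = 7.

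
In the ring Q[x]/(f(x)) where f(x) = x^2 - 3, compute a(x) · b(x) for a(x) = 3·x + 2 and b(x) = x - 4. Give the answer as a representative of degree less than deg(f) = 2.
First multiply in Q[x] without reducing: a · b = 3·x^2 - 10·x - 8. Now divide by f(x) = x^2 - 3, eliminating the leading term at each step:
  leading term 3·x^2: subtract (3)·f(x) = 3·x^2 - 9, leaving 1 - 10·x
The degree is now < 2, so this is the remainder. Hence a · b ≡ 1 - 10·x in Q[x]/(f).

Final answer: a · b ≡ 1 - 10·x (mod f(x))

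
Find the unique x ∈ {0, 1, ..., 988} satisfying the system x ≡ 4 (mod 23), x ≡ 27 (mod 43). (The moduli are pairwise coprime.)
x ≡ 27 (mod 989); the representative in [0, 989) is 27

The moduli 23, 43 are pairwise coprime, so by the CRT there is a unique solution mod 23·43 = 989.
Solve by successive substitution. Start with x ≡ 4 (mod 23).
  Combine with x ≡ 27 (mod 43): write x = 4 + 23·t and require 4 + 23·t ≡ 27 (mod 43), i.e. 23·t ≡ 27 − 4 ≡ 23 (mod 43). Since 23^(−1) ≡ 15 (mod 43), t ≡ 15·23 ≡ 1 (mod 43). So x ≡ 4 + 23·1 = 27 (mod 989).
Unique solution in [0, 989): x = 27.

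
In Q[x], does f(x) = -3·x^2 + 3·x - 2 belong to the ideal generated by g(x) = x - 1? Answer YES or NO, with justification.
NO

In Q[x] the ideal (g) consists of all multiples of g, so f ∈ (g) iff g | f, i.e. iff the remainder of f on division by g is 0. Divide f by g (g is monic, so eliminate the leading term of the running remainder at each step):
  leading term -3·x^2: subtract (-3·x)·g(x) = -3·x^2 + 3·x, leaving -2
The remainder r(x) = -2 ≠ 0 (and deg r < deg g), so g ∤ f, i.e. f ∉ (g).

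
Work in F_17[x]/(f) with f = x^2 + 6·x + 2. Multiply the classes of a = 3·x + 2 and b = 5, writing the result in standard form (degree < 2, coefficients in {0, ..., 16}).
Multiply as integer polynomials: a · b = 15·x + 10. Reducing coefficients mod 17: a · b ≡ 15·x + 10. This already has degree < 2, so no reduction by f is needed. Hence a · b ≡ 15·x + 10 in F_17[x]/(f).

Final answer: a · b ≡ 15·x + 10 (mod f(x))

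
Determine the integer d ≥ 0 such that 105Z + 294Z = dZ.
In the PID Z, (a, b) is generated by gcd(a, b). Compute gcd(294, 105) with the extended Euclidean algorithm, tracking rows (r, s, t) with s·294 + t·105 = r:
  row A: (294, 1, 0)   [1·294 + 0·105 = 294]
  row B: (105, 0, 1)   [0·294 + 1·105 = 105]
  294 = 2·105 + 84   → row C = row A − 2·row B = (84, 1, −2)   [check: 1·294 − 2·105 = 84]
  105 = 1·84 + 21   → row D = row B − 1·row C = (21, −1, 3)   [check: −1·294 + 3·105 = 21]
  84 = 4·21 + 0   → remainder 0, stop. gcd = 21 (last nonzero row D).
So gcd(105, 294) = 21, with Bézout identity −1·294 + 3·105 = 21. Containment (⊇): the Bézout identity exhibits 21 as an element of (105, 294), giving (21) ⊆ (105, 294). Containment (⊆): since 21 | 105 and 21 | 294 (105 = 21·5, 294 = 21·14), every Z-linear combination of 105 and 294 is divisible by 21, so (105, 294) ⊆ (21). Therefore (105, 294) = (21), d = 21.

Final answer: (105, 294) = (21); d = 21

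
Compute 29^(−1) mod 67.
Apply the extended Euclidean algorithm to (67, 29), tracking rows (r, s, t) with s·67 + t·29 = r. Each division r_prev = q·r_cur + r_new produces the new row as (previous row) − q·(current row):
  row A: (67, 1, 0)   [1·67 + 0·29 = 67]
  row B: (29, 0, 1)   [0·67 + 1·29 = 29]
  67 = 2·29 + 9   → row C = row A − 2·row B = (9, 1, −2)   [check: 1·67 − 2·29 = 9]
  29 = 3·9 + 2   → row D = row B − 3·row C = (2, −3, 7)   [check: −3·67 + 7·29 = 2]
  9 = 4·2 + 1   → row E = row C − 4·row D = (1, 13, −30)   [check: 13·67 − 30·29 = 1]
  2 = 2·1 + 0   → remainder 0, stop. gcd = 1 (last nonzero row E).
The gcd is 1, so 29 is invertible mod 67. The last nonzero row gives 13·67 − 30·29 = 1, so t = −30. So 29^(−1) ≡ −30 ≡ 37 (mod 67). Verify: 29 · 37 = 1073 ≡ 1 (mod 67). ✓

Final answer: 29^(−1) ≡ 37 (mod 67)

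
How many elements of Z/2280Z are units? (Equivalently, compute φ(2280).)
Z/2280Z has φ(2280) = 576 units

An element a ∈ Z/2280Z is a unit iff gcd(a, 2280) = 1, so the number of units is φ(2280). φ is multiplicative, with φ(p^e) = p^e − p^(e−1). Factorise 2280 = 2^3 · 3 · 5 · 19. Then
  φ(2280) = (2^3 − 2^2) · (3 − 1) · (5 − 1) · (19 − 1) = 4 · 2 · 4 · 18 = 576.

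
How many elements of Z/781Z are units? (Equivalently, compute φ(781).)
Z/781Z has φ(781) = 700 units

An element a ∈ Z/781Z is a unit iff gcd(a, 781) = 1, so the number of units is φ(781). φ is multiplicative, with φ(p^e) = p^e − p^(e−1). Factorise 781 = 11 · 71. Then
  φ(781) = (11 − 1) · (71 − 1) = 10 · 70 = 700.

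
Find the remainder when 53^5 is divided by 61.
50

Use repeated squaring. Binary(5) = 101. Walk through the bits of the exponent 5 left-to-right: at each bit after the leading one, square the running value, then multiply by 53 if the bit is 1 (always reducing mod 61):
  bit 1 = 1 (leading): start with 53.
  bit 2 = 0: square 53^2 = 2809 ≡ 3 (mod 61).
  bit 3 = 1: square 3^2 = 9; bit is 1, so multiply 9·53 = 477 ≡ 50 (mod 61).
Final value: 53^5 ≡ 50 (mod 61).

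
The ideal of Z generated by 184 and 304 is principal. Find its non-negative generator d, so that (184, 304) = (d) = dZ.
(184, 304) = (8); d = 8

In the PID Z, (a, b) is generated by gcd(a, b). Compute gcd(304, 184) with the extended Euclidean algorithm, tracking rows (r, s, t) with s·304 + t·184 = r:
  row A: (304, 1, 0)   [1·304 + 0·184 = 304]
  row B: (184, 0, 1)   [0·304 + 1·184 = 184]
  304 = 1·184 + 120   → row C = row A − 1·row B = (120, 1, −1)   [check: 1·304 − 1·184 = 120]
  184 = 1·120 + 64   → row D = row B − 1·row C = (64, −1, 2)   [check: −1·304 + 2·184 = 64]
  120 = 1·64 + 56   → row E = row C − 1·row D = (56, 2, −3)   [check: 2·304 − 3·184 = 56]
  64 = 1·56 + 8   → row F = row D − 1·row E = (8, −3, 5)   [check: −3·304 + 5·184 = 8]
  56 = 7·8 + 0   → remainder 0, stop. gcd = 8 (last nonzero row F).
So gcd(184, 304) = 8, with Bézout identity −3·304 + 5·184 = 8. Containment (⊇): the Bézout identity exhibits 8 as an element of (184, 304), giving (8) ⊆ (184, 304). Containment (⊆): since 8 | 184 and 8 | 304 (184 = 8·23, 304 = 8·38), every Z-linear combination of 184 and 304 is divisible by 8, so (184, 304) ⊆ (8). Therefore (184, 304) = (8), d = 8.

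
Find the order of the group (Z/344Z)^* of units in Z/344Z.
(Z/344Z)^* consists of the classes a with gcd(a, 344) = 1, so its order is φ(344). φ is multiplicative, with φ(p^e) = p^e − p^(e−1). Factorise 344 = 2^3 · 43. Then
  φ(344) = (2^3 − 2^2) · (43 − 1) = 4 · 42 = 168.
Thus |(Z/344Z)^*| = 168.

Final answer: |(Z/344Z)^*| = 168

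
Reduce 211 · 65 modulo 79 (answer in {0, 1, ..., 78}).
48

Reduce the factors first: 211 ≡ 53 (mod 79), so 211 · 65 ≡ 53 · 65 (mod 79). 53 · 65 = 3445. Dividing by 79: 3445 = 43·79 + 48. So (211 · 65) mod 79 = 48.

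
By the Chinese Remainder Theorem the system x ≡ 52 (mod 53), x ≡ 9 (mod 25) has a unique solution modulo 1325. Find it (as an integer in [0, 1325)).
The moduli 53, 25 are pairwise coprime, so by the CRT there is a unique solution mod 53·25 = 1325.
Solve by successive substitution. Start with x ≡ 52 (mod 53).
  Combine with x ≡ 9 (mod 25): write x = 52 + 53·t and require 52 + 53·t ≡ 9 (mod 25), i.e. 53·t ≡ 9 − 52 ≡ 7 (mod 25). Since 53^(−1) ≡ 17 (mod 25) (53 ≡ 3 (mod 25)), t ≡ 17·7 ≡ 19 (mod 25). So x ≡ 52 + 53·19 = 1059 (mod 1325).
Unique solution in [0, 1325): x = 1059.

Final answer: x ≡ 1059 (mod 1325); the representative in [0, 1325) is 1059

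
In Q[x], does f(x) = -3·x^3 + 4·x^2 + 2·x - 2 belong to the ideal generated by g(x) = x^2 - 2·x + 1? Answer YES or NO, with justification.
In Q[x] the ideal (g) consists of all multiples of g, so f ∈ (g) iff g | f, i.e. iff the remainder of f on division by g is 0. Divide f by g (g is monic, so eliminate the leading term of the running remainder at each step):
  leading term -3·x^3: subtract (-3·x)·g(x) = -3·x^3 + 6·x^2 - 3·x, leaving -2·x^2 + 5·x - 2
  leading term -2·x^2: subtract (-2)·g(x) = -2·x^2 + 4·x - 2, leaving x
The remainder r(x) = x ≠ 0 (and deg r < deg g), so g ∤ f, i.e. f ∉ (g).

Final answer: NO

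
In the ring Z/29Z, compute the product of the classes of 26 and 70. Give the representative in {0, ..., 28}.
22

Reduce the factors first: 70 ≡ 12 (mod 29), so 26 · 70 ≡ 26 · 12 (mod 29). 26 · 12 = 312. Dividing by 29: 312 = 10·29 + 22. So (26 · 70) mod 29 = 22.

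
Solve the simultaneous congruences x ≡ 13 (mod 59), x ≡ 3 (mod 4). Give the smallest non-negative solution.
x ≡ 131 (mod 236); the representative in [0, 236) is 131

The moduli 59, 4 are pairwise coprime, so by the CRT there is a unique solution mod 59·4 = 236.
Solve by successive substitution. Start with x ≡ 13 (mod 59).
  Combine with x ≡ 3 (mod 4): write x = 13 + 59·t and require 13 + 59·t ≡ 3 (mod 4), i.e. 59·t ≡ 3 − 13 ≡ 2 (mod 4). Since 59^(−1) ≡ 3 (mod 4) (59 ≡ 3 (mod 4)), t ≡ 3·2 ≡ 2 (mod 4). So x ≡ 13 + 59·2 = 131 (mod 236).
Unique solution in [0, 236): x = 131.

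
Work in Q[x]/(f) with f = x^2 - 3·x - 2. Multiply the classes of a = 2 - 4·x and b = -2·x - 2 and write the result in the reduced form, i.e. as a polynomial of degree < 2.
a · b ≡ 28·x + 12 (mod f(x))

First multiply in Q[x] without reducing: a · b = 8·x^2 + 4·x - 4. Now divide by f(x) = x^2 - 3·x - 2, eliminating the leading term at each step:
  leading term 8·x^2: subtract (8)·f(x) = 8·x^2 - 24·x - 16, leaving 28·x + 12
The degree is now < 2, so this is the remainder. Hence a · b ≡ 28·x + 12 in Q[x]/(f).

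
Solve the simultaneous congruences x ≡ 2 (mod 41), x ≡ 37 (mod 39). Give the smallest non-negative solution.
The moduli 41, 39 are pairwise coprime, so by the CRT there is a unique solution mod 41·39 = 1599.
Solve by successive substitution. Start with x ≡ 2 (mod 41).
  Combine with x ≡ 37 (mod 39): write x = 2 + 41·t and require 2 + 41·t ≡ 37 (mod 39), i.e. 41·t ≡ 37 − 2 ≡ 35 (mod 39). Since 41^(−1) ≡ 20 (mod 39) (41 ≡ 2 (mod 39)), t ≡ 20·35 ≡ 37 (mod 39). So x ≡ 2 + 41·37 = 1519 (mod 1599).
Unique solution in [0, 1599): x = 1519.

Final answer: x ≡ 1519 (mod 1599); the representative in [0, 1599) is 1519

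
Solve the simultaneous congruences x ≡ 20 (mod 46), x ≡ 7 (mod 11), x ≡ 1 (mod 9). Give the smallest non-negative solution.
x ≡ 4528 (mod 4554); the representative in [0, 4554) is 4528

The moduli 46, 11, 9 are pairwise coprime, so by the CRT there is a unique solution mod 46·11·9 = 4554.
Solve by successive substitution. Start with x ≡ 20 (mod 46).
  Combine with x ≡ 7 (mod 11): write x = 20 + 46·t and require 20 + 46·t ≡ 7 (mod 11), i.e. 46·t ≡ 7 − 20 ≡ 9 (mod 11). Since 46^(−1) ≡ 6 (mod 11) (46 ≡ 2 (mod 11)), t ≡ 6·9 ≡ 10 (mod 11). So x ≡ 20 + 46·10 = 480 (mod 506).
  Combine with x ≡ 1 (mod 9): write x = 480 + 506·t and require 480 + 506·t ≡ 1 (mod 9), i.e. 506·t ≡ 1 − 480 ≡ 7 (mod 9). Since 506^(−1) ≡ 5 (mod 9) (506 ≡ 2 (mod 9)), t ≡ 5·7 ≡ 8 (mod 9). So x ≡ 480 + 506·8 = 4528 (mod 4554).
Unique solution in [0, 4554): x = 4528.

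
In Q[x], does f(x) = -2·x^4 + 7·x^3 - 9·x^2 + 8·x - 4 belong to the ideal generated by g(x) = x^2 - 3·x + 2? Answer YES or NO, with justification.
In Q[x] the ideal (g) consists of all multiples of g, so f ∈ (g) iff g | f, i.e. iff the remainder of f on division by g is 0. Divide f by g (g is monic, so eliminate the leading term of the running remainder at each step):
  leading term -2·x^4: subtract (-2·x^2)·g(x) = -2·x^4 + 6·x^3 - 4·x^2, leaving x^3 - 5·x^2 + 8·x - 4
  leading term x^3: subtract (x)·g(x) = x^3 - 3·x^2 + 2·x, leaving -2·x^2 + 6·x - 4
  leading term -2·x^2: subtract (-2)·g(x) = -2·x^2 + 6·x - 4, leaving 0
The remainder is 0, so f(x) = g(x) · h(x) with h(x) = -2·x^2 + x - 2. Hence g | f, i.e. f ∈ (g).

Final answer: YES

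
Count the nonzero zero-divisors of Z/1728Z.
Z/1728Z has 1151 nonzero zero-divisors

In Z/1728Z each nonzero element is either a unit (gcd with 1728 is 1) or a zero-divisor (gcd > 1). The number of units is φ(1728): factorise 1728 = 2^6 · 3^3, so φ(1728) = (2^6 − 2^5) · (3^3 − 3^2) = 32 · 18 = 576. The nonzero elements number 1728 − 1 = 1727. Hence the nonzero zero-divisors number 1727 − 576 = 1151.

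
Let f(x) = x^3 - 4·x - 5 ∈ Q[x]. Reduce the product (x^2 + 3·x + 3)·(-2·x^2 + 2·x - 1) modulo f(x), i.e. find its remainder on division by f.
a · b ≡ -9·x^2 - 23·x - 23 (mod f(x))

First multiply in Q[x] without reducing: a · b = -2·x^4 - 4·x^3 - x^2 + 3·x - 3. Now divide by f(x) = x^3 - 4·x - 5, eliminating the leading term at each step:
  leading term -2·x^4: subtract (-2·x)·f(x) = -2·x^4 + 8·x^2 + 10·x, leaving -4·x^3 - 9·x^2 - 7·x - 3
  leading term -4·x^3: subtract (-4)·f(x) = -4·x^3 + 16·x + 20, leaving -9·x^2 - 23·x - 23
The degree is now < 3, so this is the remainder. Hence a · b ≡ -9·x^2 - 23·x - 23 in Q[x]/(f).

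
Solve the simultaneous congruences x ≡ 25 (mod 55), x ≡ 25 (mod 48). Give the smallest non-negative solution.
The moduli 55, 48 are pairwise coprime, so by the CRT there is a unique solution mod 55·48 = 2640.
Solve by successive substitution. Start with x ≡ 25 (mod 55).
  Combine with x ≡ 25 (mod 48): write x = 25 + 55·t and require 25 + 55·t ≡ 25 (mod 48), i.e. 55·t ≡ 25 − 25 ≡ 0 (mod 48). Since 55^(−1) ≡ 7 (mod 48) (55 ≡ 7 (mod 48)), t ≡ 7·0 ≡ 0 (mod 48). So x ≡ 25 + 55·0 = 25 (mod 2640).
Unique solution in [0, 2640): x = 25.

Final answer: x ≡ 25 (mod 2640); the representative in [0, 2640) is 25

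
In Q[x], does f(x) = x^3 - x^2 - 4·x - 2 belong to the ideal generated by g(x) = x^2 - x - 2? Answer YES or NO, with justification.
NO

In Q[x] the ideal (g) consists of all multiples of g, so f ∈ (g) iff g | f, i.e. iff the remainder of f on division by g is 0. Divide f by g (g is monic, so eliminate the leading term of the running remainder at each step):
  leading term x^3: subtract (x)·g(x) = x^3 - x^2 - 2·x, leaving -2·x - 2
The remainder r(x) = -2·x - 2 ≠ 0 (and deg r < deg g), so g ∤ f, i.e. f ∉ (g).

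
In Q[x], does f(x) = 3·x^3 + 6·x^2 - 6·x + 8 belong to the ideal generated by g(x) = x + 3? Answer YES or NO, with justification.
In Q[x] the ideal (g) consists of all multiples of g, so f ∈ (g) iff g | f, i.e. iff the remainder of f on division by g is 0. Divide f by g (g is monic, so eliminate the leading term of the running remainder at each step):
  leading term 3·x^3: subtract (3·x^2)·g(x) = 3·x^3 + 9·x^2, leaving -3·x^2 - 6·x + 8
  leading term -3·x^2: subtract (-3·x)·g(x) = -3·x^2 - 9·x, leaving 3·x + 8
  leading term 3·x: subtract (3)·g(x) = 3·x + 9, leaving -1
The remainder r(x) = -1 ≠ 0 (and deg r < deg g), so g ∤ f, i.e. f ∉ (g).

Final answer: NO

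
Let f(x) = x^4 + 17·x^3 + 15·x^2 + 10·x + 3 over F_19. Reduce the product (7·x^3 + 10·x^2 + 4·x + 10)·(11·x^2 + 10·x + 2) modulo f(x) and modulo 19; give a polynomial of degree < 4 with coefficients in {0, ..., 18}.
a · b ≡ 13·x^3 + 14·x^2 + 14·x + 6 (mod f(x))

Multiply as integer polynomials: a · b = 77·x^5 + 180·x^4 + 158·x^3 + 170·x^2 + 108·x + 20. Reducing coefficients mod 19: a · b ≡ x^5 + 9·x^4 + 6·x^3 + 18·x^2 + 13·x + 1. Now divide by f(x) = x^4 + 17·x^3 + 15·x^2 + 10·x + 3 in F_19[x], eliminating the leading term at each step:
  leading term x^5: subtract (x)·f(x) = x^5 + 17·x^4 + 15·x^3 + 10·x^2 + 3·x, leaving 11·x^4 + 10·x^3 + 8·x^2 + 10·x + 1 (coefficients mod 19)
  leading term 11·x^4: subtract (11)·f(x) = 11·x^4 + 16·x^3 + 13·x^2 + 15·x + 14, leaving 13·x^3 + 14·x^2 + 14·x + 6 (coefficients mod 19)
The degree is now < 4, so this is the remainder. Hence a · b ≡ 13·x^3 + 14·x^2 + 14·x + 6 in F_19[x]/(f).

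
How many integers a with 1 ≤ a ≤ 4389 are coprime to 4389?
2160

The number of a ∈ {1, ..., 4389} with gcd(a, 4389) = 1 is by definition Euler's totient φ(4389). φ is multiplicative, with φ(p^e) = p^e − p^(e−1). Factorise 4389 = 3 · 7 · 11 · 19. Then
  φ(4389) = (3 − 1) · (7 − 1) · (11 − 1) · (19 − 1) = 2 · 6 · 10 · 18 = 2160.
So there are 2160 such integers.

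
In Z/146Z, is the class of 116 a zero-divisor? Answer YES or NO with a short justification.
YES

gcd(116, 146) = 2 > 1, so 116 is not a unit in Z/146Z. In Z/nZ every nonzero non-unit is a zero-divisor: explicitly, take b = 146/gcd = 73 ≠ 0 (mod 146); then 116·73 = 8468 = 58·146, i.e. 116·73 ≡ 0 (mod 146). So 116 is a zero-divisor.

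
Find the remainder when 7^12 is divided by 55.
16

Use repeated squaring. Binary(12) = 1100. Walk through the bits of the exponent 12 left-to-right: at each bit after the leading one, square the running value, then multiply by 7 if the bit is 1 (always reducing mod 55):
  bit 1 = 1 (leading): start with 7.
  bit 2 = 1: square 7^2 = 49; bit is 1, so multiply 49·7 = 343 ≡ 13 (mod 55).
  bit 3 = 0: square 13^2 = 169 ≡ 4 (mod 55).
  bit 4 = 0: square 4^2 = 16 (mod 55).
Final value: 7^12 ≡ 16 (mod 55).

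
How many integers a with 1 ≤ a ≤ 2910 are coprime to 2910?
768

The number of a ∈ {1, ..., 2910} with gcd(a, 2910) = 1 is by definition Euler's totient φ(2910). φ is multiplicative, with φ(p^e) = p^e − p^(e−1). Factorise 2910 = 2 · 3 · 5 · 97. Then
  φ(2910) = (2 − 1) · (3 − 1) · (5 − 1) · (97 − 1) = 1 · 2 · 4 · 96 = 768.
So there are 768 such integers.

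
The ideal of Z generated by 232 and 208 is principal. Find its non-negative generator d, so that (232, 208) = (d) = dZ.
In the PID Z, (a, b) is generated by gcd(a, b). Compute gcd(232, 208) with the extended Euclidean algorithm, tracking rows (r, s, t) with s·232 + t·208 = r:
  row A: (232, 1, 0)   [1·232 + 0·208 = 232]
  row B: (208, 0, 1)   [0·232 + 1·208 = 208]
  232 = 1·208 + 24   → row C = row A − 1·row B = (24, 1, −1)   [check: 1·232 − 1·208 = 24]
  208 = 8·24 + 16   → row D = row B − 8·row C = (16, −8, 9)   [check: −8·232 + 9·208 = 16]
  24 = 1·16 + 8   → row E = row C − 1·row D = (8, 9, −10)   [check: 9·232 − 10·208 = 8]
  16 = 2·8 + 0   → remainder 0, stop. gcd = 8 (last nonzero row E).
So gcd(232, 208) = 8, with Bézout identity 9·232 − 10·208 = 8. Containment (⊇): the Bézout identity exhibits 8 as an element of (232, 208), giving (8) ⊆ (232, 208). Containment (⊆): since 8 | 232 and 8 | 208 (232 = 8·29, 208 = 8·26), every Z-linear combination of 232 and 208 is divisible by 8, so (232, 208) ⊆ (8). Therefore (232, 208) = (8), d = 8.

Final answer: (232, 208) = (8); d = 8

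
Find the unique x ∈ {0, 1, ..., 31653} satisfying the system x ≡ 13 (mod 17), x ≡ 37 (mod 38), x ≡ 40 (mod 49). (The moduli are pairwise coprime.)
The moduli 17, 38, 49 are pairwise coprime, so by the CRT there is a unique solution mod 17·38·49 = 31654.
Solve by successive substitution. Start with x ≡ 13 (mod 17).
  Combine with x ≡ 37 (mod 38): write x = 13 + 17·t and require 13 + 17·t ≡ 37 (mod 38), i.e. 17·t ≡ 37 − 13 ≡ 24 (mod 38). Since 17^(−1) ≡ 9 (mod 38), t ≡ 9·24 ≡ 26 (mod 38). So x ≡ 13 + 17·26 = 455 (mod 646).
  Combine with x ≡ 40 (mod 49): write x = 455 + 646·t and require 455 + 646·t ≡ 40 (mod 49), i.e. 646·t ≡ 40 − 455 ≡ 26 (mod 49). Since 646^(−1) ≡ 11 (mod 49) (646 ≡ 9 (mod 49)), t ≡ 11·26 ≡ 41 (mod 49). So x ≡ 455 + 646·41 = 26941 (mod 31654).
Unique solution in [0, 31654): x = 26941.

Final answer: x ≡ 26941 (mod 31654); the representative in [0, 31654) is 26941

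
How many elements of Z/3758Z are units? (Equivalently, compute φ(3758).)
Z/3758Z has φ(3758) = 1878 units

An element a ∈ Z/3758Z is a unit iff gcd(a, 3758) = 1, so the number of units is φ(3758). φ is multiplicative, with φ(p^e) = p^e − p^(e−1). Factorise 3758 = 2 · 1879. Then
  φ(3758) = (2 − 1) · (1879 − 1) = 1 · 1878 = 1878.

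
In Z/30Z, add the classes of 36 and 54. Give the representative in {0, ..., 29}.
0

Reduce the summands first: 36 ≡ 6, 54 ≡ 24 (mod 30), so 36 + 54 ≡ 6 + 24 (mod 30). 6 + 24 = 30; 30 = 1·30 + 0, so (36 + 54) mod 30 = 0.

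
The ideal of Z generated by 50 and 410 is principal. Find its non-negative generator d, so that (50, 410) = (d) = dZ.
In the PID Z, (a, b) is generated by gcd(a, b). Compute gcd(410, 50) with the extended Euclidean algorithm, tracking rows (r, s, t) with s·410 + t·50 = r:
  row A: (410, 1, 0)   [1·410 + 0·50 = 410]
  row B: (50, 0, 1)   [0·410 + 1·50 = 50]
  410 = 8·50 + 10   → row C = row A − 8·row B = (10, 1, −8)   [check: 1·410 − 8·50 = 10]
  50 = 5·10 + 0   → remainder 0, stop. gcd = 10 (last nonzero row C).
So gcd(50, 410) = 10, with Bézout identity 1·410 − 8·50 = 10. Containment (⊇): the Bézout identity exhibits 10 as an element of (50, 410), giving (10) ⊆ (50, 410). Containment (⊆): since 10 | 50 and 10 | 410 (50 = 10·5, 410 = 10·41), every Z-linear combination of 50 and 410 is divisible by 10, so (50, 410) ⊆ (10). Therefore (50, 410) = (10), d = 10.

Final answer: (50, 410) = (10); d = 10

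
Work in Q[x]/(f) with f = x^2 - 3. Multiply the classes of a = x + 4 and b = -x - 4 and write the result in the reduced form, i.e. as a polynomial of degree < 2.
First multiply in Q[x] without reducing: a · b = -x^2 - 8·x - 16. Now divide by f(x) = x^2 - 3, eliminating the leading term at each step:
  leading term -x^2: subtract (-1)·f(x) = 3 - x^2, leaving -8·x - 19
The degree is now < 2, so this is the remainder. Hence a · b ≡ -8·x - 19 in Q[x]/(f).

Final answer: a · b ≡ -8·x - 19 (mod f(x))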